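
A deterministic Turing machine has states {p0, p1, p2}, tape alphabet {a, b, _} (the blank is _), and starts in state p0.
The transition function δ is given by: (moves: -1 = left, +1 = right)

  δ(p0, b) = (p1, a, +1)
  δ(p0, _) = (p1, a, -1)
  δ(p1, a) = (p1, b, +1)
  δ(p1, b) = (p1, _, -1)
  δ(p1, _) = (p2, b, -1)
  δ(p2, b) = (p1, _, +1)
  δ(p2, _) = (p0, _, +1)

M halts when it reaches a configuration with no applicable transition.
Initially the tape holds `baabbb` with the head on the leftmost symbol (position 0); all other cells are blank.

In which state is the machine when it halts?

p2

state=p0 head=0 tape=_[b]aabbb   (p0,b)→(p1,a,+1)
state=p1 head=1 tape=_a[a]abbb   (p1,a)→(p1,b,+1)
state=p1 head=2 tape=_ab[a]bbb   (p1,a)→(p1,b,+1)
state=p1 head=3 tape=_abb[b]bb   (p1,b)→(p1,_,-1)
state=p1 head=2 tape=_ab[b]_bb   (p1,b)→(p1,_,-1)
state=p1 head=1 tape=_a[b]__bb   (p1,b)→(p1,_,-1)
state=p1 head=0 tape=_[a]___bb   (p1,a)→(p1,b,+1)
state=p1 head=1 tape=_b[_]__bb   (p1,_)→(p2,b,-1)
state=p2 head=0 tape=_[b]b__bb   (p2,b)→(p1,_,+1)
state=p1 head=1 tape=__[b]__bb   (p1,b)→(p1,_,-1)
state=p1 head=0 tape=_[_]___bb   (p1,_)→(p2,b,-1)
state=p2 head=-1 tape=[_]b___bb   (p2,_)→(p0,_,+1)
state=p0 head=0 tape=_[b]___bb   (p0,b)→(p1,a,+1)
state=p1 head=1 tape=_a[_]__bb   (p1,_)→(p2,b,-1)
state=p2 head=0 tape=_[a]b__bb
No transition is defined for (p2, a); M halts in state p2.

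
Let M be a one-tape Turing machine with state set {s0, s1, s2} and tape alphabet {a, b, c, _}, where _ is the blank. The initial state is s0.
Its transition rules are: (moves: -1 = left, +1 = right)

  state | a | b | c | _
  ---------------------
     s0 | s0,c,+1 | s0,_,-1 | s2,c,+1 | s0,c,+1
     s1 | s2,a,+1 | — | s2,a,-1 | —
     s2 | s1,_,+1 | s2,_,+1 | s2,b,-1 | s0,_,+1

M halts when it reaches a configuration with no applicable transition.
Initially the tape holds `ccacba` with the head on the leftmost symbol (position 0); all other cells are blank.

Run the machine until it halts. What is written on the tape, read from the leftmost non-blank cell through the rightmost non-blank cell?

cc_cc

s0 | _[c]cacba_   read c → write c, move +1, go to s2
s2 | _c[c]acba_   read c → write b, move -1, go to s2
s2 | _[c]bacba_   read c → write b, move -1, go to s2
s2 | [_]bbacba_   read _ → write _, move +1, go to s0
s0 | _[b]bacba_   read b → write _, move -1, go to s0
s0 | [_]_bacba_   read _ → write c, move +1, go to s0
s0 | c[_]bacba_   read _ → write c, move +1, go to s0
s0 | cc[b]acba_   read b → write _, move -1, go to s0
s0 | c[c]_acba_   read c → write c, move +1, go to s2
s2 | cc[_]acba_   read _ → write _, move +1, go to s0
s0 | cc_[a]cba_   read a → write c, move +1, go to s0
s0 | cc_c[c]ba_   read c → write c, move +1, go to s2
s2 | cc_cc[b]a_   read b → write _, move +1, go to s2
s2 | cc_cc_[a]_   read a → write _, move +1, go to s1
s1 | cc_cc__[_]
The non-blank tape span at halt is cc_cc.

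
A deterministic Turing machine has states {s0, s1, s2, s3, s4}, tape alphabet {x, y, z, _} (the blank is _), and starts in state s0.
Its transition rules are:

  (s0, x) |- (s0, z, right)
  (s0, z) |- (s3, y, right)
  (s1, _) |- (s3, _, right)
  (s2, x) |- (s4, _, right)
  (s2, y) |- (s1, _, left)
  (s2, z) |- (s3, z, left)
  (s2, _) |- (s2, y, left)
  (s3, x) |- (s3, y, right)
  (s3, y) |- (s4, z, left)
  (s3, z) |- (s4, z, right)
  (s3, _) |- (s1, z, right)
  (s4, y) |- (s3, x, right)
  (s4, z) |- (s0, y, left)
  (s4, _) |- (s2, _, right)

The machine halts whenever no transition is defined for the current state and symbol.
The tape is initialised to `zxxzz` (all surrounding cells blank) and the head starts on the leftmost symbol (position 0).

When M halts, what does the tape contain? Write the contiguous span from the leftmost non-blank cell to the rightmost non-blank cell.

s0 | [z]xxzz__   read z → write y, move right, go to s3
s3 | y[x]xzz__   read x → write y, move right, go to s3
s3 | yy[x]zz__   read x → write y, move right, go to s3
s3 | yyy[z]z__   read z → write z, move right, go to s4
s4 | yyyz[z]__   read z → write y, move left, go to s0
s0 | yyy[z]y__   read z → write y, move right, go to s3
s3 | yyyy[y]__   read y → write z, move left, go to s4
s4 | yyy[y]z__   read y → write x, move right, go to s3
s3 | yyyx[z]__   read z → write z, move right, go to s4
s4 | yyyxz[_]_   read _ → write _, move right, go to s2
s2 | yyyxz_[_]   read _ → write y, move left, go to s2
s2 | yyyxz[_]y   read _ → write y, move left, go to s2
s2 | yyyx[z]yy   read z → write z, move left, go to s3
s3 | yyy[x]zyy   read x → write y, move right, go to s3
s3 | yyyy[z]yy   read z → write z, move right, go to s4
s4 | yyyyz[y]y   read y → write x, move right, go to s3
s3 | yyyyzx[y]   read y → write z, move left, go to s4
s4 | yyyyz[x]z
The non-blank tape span at halt is yyyyzxz.

yyyyzxz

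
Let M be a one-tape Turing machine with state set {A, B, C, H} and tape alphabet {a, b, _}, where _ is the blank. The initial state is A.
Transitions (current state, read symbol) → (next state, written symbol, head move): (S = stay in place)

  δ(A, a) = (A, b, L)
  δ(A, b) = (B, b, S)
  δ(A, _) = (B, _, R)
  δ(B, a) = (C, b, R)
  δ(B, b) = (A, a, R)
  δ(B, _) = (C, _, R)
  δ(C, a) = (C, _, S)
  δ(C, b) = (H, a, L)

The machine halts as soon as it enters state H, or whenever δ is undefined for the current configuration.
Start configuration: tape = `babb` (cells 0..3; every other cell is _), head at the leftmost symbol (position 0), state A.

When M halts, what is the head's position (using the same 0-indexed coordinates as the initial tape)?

6

state=A head=0 tape=_[b]abb___   (A,b)→(B,b,S)
state=B head=0 tape=_[b]abb___   (B,b)→(A,a,R)
state=A head=1 tape=_a[a]bb___   (A,a)→(A,b,L)
state=A head=0 tape=_[a]bbb___   (A,a)→(A,b,L)
state=A head=-1 tape=[_]bbbb___   (A,_)→(B,_,R)
state=B head=0 tape=_[b]bbb___   (B,b)→(A,a,R)
state=A head=1 tape=_a[b]bb___   (A,b)→(B,b,S)
state=B head=1 tape=_a[b]bb___   (B,b)→(A,a,R)
state=A head=2 tape=_aa[b]b___   (A,b)→(B,b,S)
state=B head=2 tape=_aa[b]b___   (B,b)→(A,a,R)
state=A head=3 tape=_aaa[b]___   (A,b)→(B,b,S)
state=B head=3 tape=_aaa[b]___   (B,b)→(A,a,R)
state=A head=4 tape=_aaaa[_]__   (A,_)→(B,_,R)
state=B head=5 tape=_aaaa_[_]_   (B,_)→(C,_,R)
state=C head=6 tape=_aaaa__[_]
At halt the head is at cell 6.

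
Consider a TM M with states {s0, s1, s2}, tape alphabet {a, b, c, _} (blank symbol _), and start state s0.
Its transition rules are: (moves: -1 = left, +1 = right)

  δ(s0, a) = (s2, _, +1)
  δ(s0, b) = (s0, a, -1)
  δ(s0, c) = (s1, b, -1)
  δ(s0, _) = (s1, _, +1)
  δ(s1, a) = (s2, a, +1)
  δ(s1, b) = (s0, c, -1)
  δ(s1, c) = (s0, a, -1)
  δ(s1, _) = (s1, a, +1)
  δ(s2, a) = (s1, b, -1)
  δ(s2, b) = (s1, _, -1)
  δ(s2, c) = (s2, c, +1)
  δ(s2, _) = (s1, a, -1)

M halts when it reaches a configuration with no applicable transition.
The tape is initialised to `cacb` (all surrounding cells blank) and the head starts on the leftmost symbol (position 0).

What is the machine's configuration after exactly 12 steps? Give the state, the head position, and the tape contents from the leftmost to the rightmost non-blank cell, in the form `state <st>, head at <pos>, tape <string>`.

state s1, head at 0, tape aacb

s0 | _[c]acb   read c → write b, move -1, go to s1
s1 | [_]bacb   read _ → write a, move +1, go to s1
s1 | a[b]acb   read b → write c, move -1, go to s0
s0 | [a]cacb   read a → write _, move +1, go to s2
s2 | _[c]acb   read c → write c, move +1, go to s2
s2 | _c[a]cb   read a → write b, move -1, go to s1
s1 | _[c]bcb   read c → write a, move -1, go to s0
s0 | [_]abcb   read _ → write _, move +1, go to s1
s1 | _[a]bcb   read a → write a, move +1, go to s2
s2 | _a[b]cb   read b → write _, move -1, go to s1
s1 | _[a]_cb   read a → write a, move +1, go to s2
s2 | _a[_]cb   read _ → write a, move -1, go to s1
s1 | _[a]acb
After 12 steps: state s1, head at 0, tape aacb.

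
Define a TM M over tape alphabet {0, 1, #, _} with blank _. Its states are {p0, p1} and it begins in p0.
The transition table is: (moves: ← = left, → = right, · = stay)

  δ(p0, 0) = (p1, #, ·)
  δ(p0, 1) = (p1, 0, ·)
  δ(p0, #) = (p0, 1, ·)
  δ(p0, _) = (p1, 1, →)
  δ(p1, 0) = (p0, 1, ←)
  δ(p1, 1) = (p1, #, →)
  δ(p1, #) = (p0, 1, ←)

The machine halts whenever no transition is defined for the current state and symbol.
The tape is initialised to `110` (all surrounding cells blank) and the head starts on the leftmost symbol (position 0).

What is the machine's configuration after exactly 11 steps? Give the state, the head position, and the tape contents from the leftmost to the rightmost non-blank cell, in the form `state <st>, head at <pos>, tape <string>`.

state p1, head at 0, tape 1011

p0 | _[1]10   read 1 → write 0, move ·, go to p1
p1 | _[0]10   read 0 → write 1, move ←, go to p0
p0 | [_]110   read _ → write 1, move →, go to p1
p1 | 1[1]10   read 1 → write #, move →, go to p1
p1 | 1#[1]0   read 1 → write #, move →, go to p1
p1 | 1##[0]   read 0 → write 1, move ←, go to p0
p0 | 1#[#]1   read # → write 1, move ·, go to p0
p0 | 1#[1]1   read 1 → write 0, move ·, go to p1
p1 | 1#[0]1   read 0 → write 1, move ←, go to p0
p0 | 1[#]11   read # → write 1, move ·, go to p0
p0 | 1[1]11   read 1 → write 0, move ·, go to p1
p1 | 1[0]11
After 11 steps: state p1, head at 0, tape 1011.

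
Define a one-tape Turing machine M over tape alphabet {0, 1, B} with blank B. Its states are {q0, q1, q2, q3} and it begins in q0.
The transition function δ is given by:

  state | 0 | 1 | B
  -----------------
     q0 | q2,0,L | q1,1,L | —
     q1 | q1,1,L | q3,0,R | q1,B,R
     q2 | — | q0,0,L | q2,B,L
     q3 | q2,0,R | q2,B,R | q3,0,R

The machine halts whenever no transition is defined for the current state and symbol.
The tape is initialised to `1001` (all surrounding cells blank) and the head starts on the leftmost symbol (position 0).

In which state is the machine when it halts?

q2

state=q0 head=0 tape=B[1]001   (q0,1)→(q1,1,L)
state=q1 head=-1 tape=[B]1001   (q1,B)→(q1,B,R)
state=q1 head=0 tape=B[1]001   (q1,1)→(q3,0,R)
state=q3 head=1 tape=B0[0]01   (q3,0)→(q2,0,R)
state=q2 head=2 tape=B00[0]1
No transition is defined for (q2, 0); M halts in state q2.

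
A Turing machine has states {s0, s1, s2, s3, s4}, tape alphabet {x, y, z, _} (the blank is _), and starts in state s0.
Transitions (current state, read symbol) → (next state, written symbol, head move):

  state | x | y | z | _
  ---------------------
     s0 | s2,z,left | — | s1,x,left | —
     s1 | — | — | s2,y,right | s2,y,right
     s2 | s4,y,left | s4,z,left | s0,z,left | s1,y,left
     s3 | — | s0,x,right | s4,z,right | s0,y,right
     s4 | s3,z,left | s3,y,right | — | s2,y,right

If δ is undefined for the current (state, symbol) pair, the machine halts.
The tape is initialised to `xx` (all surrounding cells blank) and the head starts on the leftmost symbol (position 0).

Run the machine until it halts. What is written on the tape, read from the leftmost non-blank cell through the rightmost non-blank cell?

yzzx

s0 | __[x]x   read x → write z, move left, go to s2
s2 | _[_]zx   read _ → write y, move left, go to s1
s1 | [_]yzx   read _ → write y, move right, go to s2
s2 | y[y]zx   read y → write z, move left, go to s4
s4 | [y]zzx   read y → write y, move right, go to s3
s3 | y[z]zx   read z → write z, move right, go to s4
s4 | yz[z]x
The non-blank tape span at halt is yzzx.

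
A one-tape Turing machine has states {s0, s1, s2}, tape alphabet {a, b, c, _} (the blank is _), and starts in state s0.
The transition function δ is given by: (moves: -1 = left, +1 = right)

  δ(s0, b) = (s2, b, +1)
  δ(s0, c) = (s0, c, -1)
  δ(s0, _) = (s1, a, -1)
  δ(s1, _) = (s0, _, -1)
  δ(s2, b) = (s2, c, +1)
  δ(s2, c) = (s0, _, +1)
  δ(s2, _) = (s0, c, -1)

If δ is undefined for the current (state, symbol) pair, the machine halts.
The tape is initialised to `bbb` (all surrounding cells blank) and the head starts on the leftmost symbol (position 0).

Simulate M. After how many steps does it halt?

s0 | [b]bb_   read b → write b, move +1, go to s2
s2 | b[b]b_   read b → write c, move +1, go to s2
s2 | bc[b]_   read b → write c, move +1, go to s2
s2 | bcc[_]   read _ → write c, move -1, go to s0
s0 | bc[c]c   read c → write c, move -1, go to s0
s0 | b[c]cc   read c → write c, move -1, go to s0
s0 | [b]ccc   read b → write b, move +1, go to s2
s2 | b[c]cc   read c → write _, move +1, go to s0
s0 | b_[c]c   read c → write c, move -1, go to s0
s0 | b[_]cc   read _ → write a, move -1, go to s1
s1 | [b]acc
M halts after 10 transitions.

10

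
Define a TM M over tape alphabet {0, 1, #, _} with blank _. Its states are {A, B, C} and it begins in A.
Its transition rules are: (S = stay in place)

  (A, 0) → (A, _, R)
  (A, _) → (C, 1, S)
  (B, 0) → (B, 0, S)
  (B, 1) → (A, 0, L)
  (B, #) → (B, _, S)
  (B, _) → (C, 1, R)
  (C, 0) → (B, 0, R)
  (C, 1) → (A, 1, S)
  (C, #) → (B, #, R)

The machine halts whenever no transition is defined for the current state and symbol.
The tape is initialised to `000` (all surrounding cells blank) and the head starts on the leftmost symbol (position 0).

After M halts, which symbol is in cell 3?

1

A | [0]00_   read 0 → write _, move R, go to A
A | _[0]0_   read 0 → write _, move R, go to A
A | __[0]_   read 0 → write _, move R, go to A
A | ___[_]   read _ → write 1, move S, go to C
C | ___[1]   read 1 → write 1, move S, go to A
A | ___[1]
Cell 3 holds 1 when M halts.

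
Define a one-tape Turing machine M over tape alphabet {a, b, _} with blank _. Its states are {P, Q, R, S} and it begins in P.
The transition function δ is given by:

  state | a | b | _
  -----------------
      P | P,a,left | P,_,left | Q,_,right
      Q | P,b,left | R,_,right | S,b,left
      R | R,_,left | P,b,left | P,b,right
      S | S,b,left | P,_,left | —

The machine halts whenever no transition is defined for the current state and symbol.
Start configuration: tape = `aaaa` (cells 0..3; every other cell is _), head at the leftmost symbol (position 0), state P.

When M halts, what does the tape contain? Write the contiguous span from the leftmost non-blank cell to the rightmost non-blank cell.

P | _[a]aaa_   read a → write a, move left, go to P
P | [_]aaaa_   read _ → write _, move right, go to Q
Q | _[a]aaa_   read a → write b, move left, go to P
P | [_]baaa_   read _ → write _, move right, go to Q
Q | _[b]aaa_   read b → write _, move right, go to R
R | __[a]aa_   read a → write _, move left, go to R
R | _[_]_aa_   read _ → write b, move right, go to P
P | _b[_]aa_   read _ → write _, move right, go to Q
Q | _b_[a]a_   read a → write b, move left, go to P
P | _b[_]ba_   read _ → write _, move right, go to Q
Q | _b_[b]a_   read b → write _, move right, go to R
R | _b__[a]_   read a → write _, move left, go to R
R | _b_[_]__   read _ → write b, move right, go to P
P | _b_b[_]_   read _ → write _, move right, go to Q
Q | _b_b_[_]   read _ → write b, move left, go to S
S | _b_b[_]b
The non-blank tape span at halt is b_b_b.

b_b_b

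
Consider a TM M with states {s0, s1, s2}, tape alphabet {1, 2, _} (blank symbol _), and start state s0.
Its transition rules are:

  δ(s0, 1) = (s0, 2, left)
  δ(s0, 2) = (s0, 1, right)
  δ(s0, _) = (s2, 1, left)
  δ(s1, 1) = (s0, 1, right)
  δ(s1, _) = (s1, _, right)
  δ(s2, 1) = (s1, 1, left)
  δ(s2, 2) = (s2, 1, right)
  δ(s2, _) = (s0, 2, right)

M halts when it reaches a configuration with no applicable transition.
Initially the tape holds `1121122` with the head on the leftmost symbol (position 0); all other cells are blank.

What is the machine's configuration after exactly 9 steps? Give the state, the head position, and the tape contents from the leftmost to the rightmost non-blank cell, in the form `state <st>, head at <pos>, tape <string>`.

state s0, head at -1, tape 112221122

state=s0 head=0 tape=__[1]121122   (s0,1)→(s0,2,left)
state=s0 head=-1 tape=_[_]2121122   (s0,_)→(s2,1,left)
state=s2 head=-2 tape=[_]12121122   (s2,_)→(s0,2,right)
state=s0 head=-1 tape=2[1]2121122   (s0,1)→(s0,2,left)
state=s0 head=-2 tape=[2]22121122   (s0,2)→(s0,1,right)
state=s0 head=-1 tape=1[2]2121122   (s0,2)→(s0,1,right)
state=s0 head=0 tape=11[2]121122   (s0,2)→(s0,1,right)
state=s0 head=1 tape=111[1]21122   (s0,1)→(s0,2,left)
state=s0 head=0 tape=11[1]221122   (s0,1)→(s0,2,left)
state=s0 head=-1 tape=1[1]2221122
After 9 steps: state s0, head at -1, tape 112221122.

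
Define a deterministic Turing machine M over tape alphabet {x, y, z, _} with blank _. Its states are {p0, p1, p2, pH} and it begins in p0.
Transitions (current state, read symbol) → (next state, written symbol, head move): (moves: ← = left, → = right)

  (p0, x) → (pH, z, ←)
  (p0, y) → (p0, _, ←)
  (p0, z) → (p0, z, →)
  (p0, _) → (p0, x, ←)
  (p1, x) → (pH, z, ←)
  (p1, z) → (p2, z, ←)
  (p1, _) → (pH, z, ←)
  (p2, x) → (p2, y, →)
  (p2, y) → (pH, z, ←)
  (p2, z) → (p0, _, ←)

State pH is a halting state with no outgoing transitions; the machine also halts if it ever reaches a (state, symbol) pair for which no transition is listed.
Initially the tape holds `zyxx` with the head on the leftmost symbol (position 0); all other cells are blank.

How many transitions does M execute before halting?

p0 | [z]yxx   read z → write z, move →, go to p0
p0 | z[y]xx   read y → write _, move ←, go to p0
p0 | [z]_xx   read z → write z, move →, go to p0
p0 | z[_]xx   read _ → write x, move ←, go to p0
p0 | [z]xxx   read z → write z, move →, go to p0
p0 | z[x]xx   read x → write z, move ←, go to pH
pH | [z]zxx
M halts after 6 transitions.

6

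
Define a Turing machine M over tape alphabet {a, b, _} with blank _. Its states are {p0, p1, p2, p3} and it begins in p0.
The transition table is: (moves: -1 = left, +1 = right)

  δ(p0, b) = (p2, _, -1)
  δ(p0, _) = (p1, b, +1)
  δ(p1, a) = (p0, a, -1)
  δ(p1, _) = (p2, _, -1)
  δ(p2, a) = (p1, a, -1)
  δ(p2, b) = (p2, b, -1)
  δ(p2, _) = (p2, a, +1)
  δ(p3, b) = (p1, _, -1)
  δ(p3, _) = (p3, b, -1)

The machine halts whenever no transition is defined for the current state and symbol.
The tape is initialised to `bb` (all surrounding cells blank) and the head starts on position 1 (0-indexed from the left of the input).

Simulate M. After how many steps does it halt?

10

state=p0 head=1 tape=___b[b]   (p0,b)→(p2,_,-1)
state=p2 head=0 tape=___[b]_   (p2,b)→(p2,b,-1)
state=p2 head=-1 tape=__[_]b_   (p2,_)→(p2,a,+1)
state=p2 head=0 tape=__a[b]_   (p2,b)→(p2,b,-1)
state=p2 head=-1 tape=__[a]b_   (p2,a)→(p1,a,-1)
state=p1 head=-2 tape=_[_]ab_   (p1,_)→(p2,_,-1)
state=p2 head=-3 tape=[_]_ab_   (p2,_)→(p2,a,+1)
state=p2 head=-2 tape=a[_]ab_   (p2,_)→(p2,a,+1)
state=p2 head=-1 tape=aa[a]b_   (p2,a)→(p1,a,-1)
state=p1 head=-2 tape=a[a]ab_   (p1,a)→(p0,a,-1)
state=p0 head=-3 tape=[a]aab_
M halts after 10 transitions.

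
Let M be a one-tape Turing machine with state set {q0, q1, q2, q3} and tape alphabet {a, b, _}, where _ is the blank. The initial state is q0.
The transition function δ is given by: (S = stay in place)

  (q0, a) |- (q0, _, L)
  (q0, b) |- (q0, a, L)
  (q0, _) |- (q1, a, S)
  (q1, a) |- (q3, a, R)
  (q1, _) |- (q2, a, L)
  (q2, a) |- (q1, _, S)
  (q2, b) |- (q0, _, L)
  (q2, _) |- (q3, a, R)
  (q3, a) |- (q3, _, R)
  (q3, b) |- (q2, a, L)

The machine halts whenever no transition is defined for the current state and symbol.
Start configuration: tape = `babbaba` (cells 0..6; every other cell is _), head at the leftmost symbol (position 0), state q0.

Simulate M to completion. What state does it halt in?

state=q0 head=0 tape=_[b]abbaba_   (q0,b)→(q0,a,L)
state=q0 head=-1 tape=[_]aabbaba_   (q0,_)→(q1,a,S)
state=q1 head=-1 tape=[a]aabbaba_   (q1,a)→(q3,a,R)
state=q3 head=0 tape=a[a]abbaba_   (q3,a)→(q3,_,R)
state=q3 head=1 tape=a_[a]bbaba_   (q3,a)→(q3,_,R)
state=q3 head=2 tape=a__[b]baba_   (q3,b)→(q2,a,L)
state=q2 head=1 tape=a_[_]ababa_   (q2,_)→(q3,a,R)
state=q3 head=2 tape=a_a[a]baba_   (q3,a)→(q3,_,R)
state=q3 head=3 tape=a_a_[b]aba_   (q3,b)→(q2,a,L)
state=q2 head=2 tape=a_a[_]aaba_   (q2,_)→(q3,a,R)
state=q3 head=3 tape=a_aa[a]aba_   (q3,a)→(q3,_,R)
state=q3 head=4 tape=a_aa_[a]ba_   (q3,a)→(q3,_,R)
state=q3 head=5 tape=a_aa__[b]a_   (q3,b)→(q2,a,L)
state=q2 head=4 tape=a_aa_[_]aa_   (q2,_)→(q3,a,R)
state=q3 head=5 tape=a_aa_a[a]a_   (q3,a)→(q3,_,R)
state=q3 head=6 tape=a_aa_a_[a]_   (q3,a)→(q3,_,R)
state=q3 head=7 tape=a_aa_a__[_]
No transition is defined for (q3, _); M halts in state q3.

q3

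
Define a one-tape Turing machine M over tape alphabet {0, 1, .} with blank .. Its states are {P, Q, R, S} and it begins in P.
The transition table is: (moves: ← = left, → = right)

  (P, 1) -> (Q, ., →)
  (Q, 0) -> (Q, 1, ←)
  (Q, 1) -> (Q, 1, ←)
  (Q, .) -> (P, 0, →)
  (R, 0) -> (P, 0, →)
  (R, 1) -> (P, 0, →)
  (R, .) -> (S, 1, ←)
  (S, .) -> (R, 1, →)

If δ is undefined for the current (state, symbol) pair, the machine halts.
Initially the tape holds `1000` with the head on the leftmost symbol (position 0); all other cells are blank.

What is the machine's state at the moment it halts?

P | [1]000..   read 1 → write ., move →, go to Q
Q | .[0]00..   read 0 → write 1, move ←, go to Q
Q | [.]100..   read . → write 0, move →, go to P
P | 0[1]00..   read 1 → write ., move →, go to Q
Q | 0.[0]0..   read 0 → write 1, move ←, go to Q
Q | 0[.]10..   read . → write 0, move →, go to P
P | 00[1]0..   read 1 → write ., move →, go to Q
Q | 00.[0]..   read 0 → write 1, move ←, go to Q
Q | 00[.]1..   read . → write 0, move →, go to P
P | 000[1]..   read 1 → write ., move →, go to Q
Q | 000.[.].   read . → write 0, move →, go to P
P | 000.0[.]
No transition is defined for (P, .); M halts in state P.

P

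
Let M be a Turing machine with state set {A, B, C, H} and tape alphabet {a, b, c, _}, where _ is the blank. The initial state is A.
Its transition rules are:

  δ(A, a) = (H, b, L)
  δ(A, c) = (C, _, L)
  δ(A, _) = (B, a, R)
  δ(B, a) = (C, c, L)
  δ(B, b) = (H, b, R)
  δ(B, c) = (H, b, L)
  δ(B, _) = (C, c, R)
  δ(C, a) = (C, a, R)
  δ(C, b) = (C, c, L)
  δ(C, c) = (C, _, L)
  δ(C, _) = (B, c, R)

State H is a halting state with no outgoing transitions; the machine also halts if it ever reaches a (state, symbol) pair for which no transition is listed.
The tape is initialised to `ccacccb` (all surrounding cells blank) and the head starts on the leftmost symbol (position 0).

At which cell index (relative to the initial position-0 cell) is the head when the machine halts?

A | __[c]cacccb   read c → write _, move L, go to C
C | _[_]_cacccb   read _ → write c, move R, go to B
B | _c[_]cacccb   read _ → write c, move R, go to C
C | _cc[c]acccb   read c → write _, move L, go to C
C | _c[c]_acccb   read c → write _, move L, go to C
C | _[c]__acccb   read c → write _, move L, go to C
C | [_]___acccb   read _ → write c, move R, go to B
B | c[_]__acccb   read _ → write c, move R, go to C
C | cc[_]_acccb   read _ → write c, move R, go to B
B | ccc[_]acccb   read _ → write c, move R, go to C
C | cccc[a]cccb   read a → write a, move R, go to C
C | cccca[c]ccb   read c → write _, move L, go to C
C | cccc[a]_ccb   read a → write a, move R, go to C
C | cccca[_]ccb   read _ → write c, move R, go to B
B | ccccac[c]cb   read c → write b, move L, go to H
H | cccca[c]bcb
At halt the head is at cell 3.

3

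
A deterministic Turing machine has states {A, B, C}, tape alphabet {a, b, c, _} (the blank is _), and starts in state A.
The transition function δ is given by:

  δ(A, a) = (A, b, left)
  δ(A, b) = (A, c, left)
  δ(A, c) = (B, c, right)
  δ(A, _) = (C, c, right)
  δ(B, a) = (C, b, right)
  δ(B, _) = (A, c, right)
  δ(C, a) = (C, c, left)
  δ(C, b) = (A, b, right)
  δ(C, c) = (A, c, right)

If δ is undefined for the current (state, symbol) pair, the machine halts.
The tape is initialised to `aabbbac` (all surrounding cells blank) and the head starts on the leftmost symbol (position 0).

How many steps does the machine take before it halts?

state=A head=0 tape=_[a]abbbac   (A,a)→(A,b,left)
state=A head=-1 tape=[_]babbbac   (A,_)→(C,c,right)
state=C head=0 tape=c[b]abbbac   (C,b)→(A,b,right)
state=A head=1 tape=cb[a]bbbac   (A,a)→(A,b,left)
state=A head=0 tape=c[b]bbbbac   (A,b)→(A,c,left)
state=A head=-1 tape=[c]cbbbbac   (A,c)→(B,c,right)
state=B head=0 tape=c[c]bbbbac
M halts after 6 transitions.

6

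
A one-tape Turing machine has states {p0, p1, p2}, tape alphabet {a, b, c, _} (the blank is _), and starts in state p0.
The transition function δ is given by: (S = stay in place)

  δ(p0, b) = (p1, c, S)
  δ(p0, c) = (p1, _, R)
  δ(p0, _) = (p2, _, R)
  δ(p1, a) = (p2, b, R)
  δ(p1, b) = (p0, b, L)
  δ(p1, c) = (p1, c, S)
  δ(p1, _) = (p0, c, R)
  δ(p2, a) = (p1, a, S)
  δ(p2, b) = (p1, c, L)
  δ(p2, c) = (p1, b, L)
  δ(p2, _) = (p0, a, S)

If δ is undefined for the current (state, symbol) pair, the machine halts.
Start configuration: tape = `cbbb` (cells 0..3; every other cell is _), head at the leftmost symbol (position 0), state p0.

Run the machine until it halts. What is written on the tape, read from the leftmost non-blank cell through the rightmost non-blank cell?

state=p0 head=0 tape=[c]bbb___   (p0,c)→(p1,_,R)
state=p1 head=1 tape=_[b]bb___   (p1,b)→(p0,b,L)
state=p0 head=0 tape=[_]bbb___   (p0,_)→(p2,_,R)
state=p2 head=1 tape=_[b]bb___   (p2,b)→(p1,c,L)
state=p1 head=0 tape=[_]cbb___   (p1,_)→(p0,c,R)
state=p0 head=1 tape=c[c]bb___   (p0,c)→(p1,_,R)
state=p1 head=2 tape=c_[b]b___   (p1,b)→(p0,b,L)
state=p0 head=1 tape=c[_]bb___   (p0,_)→(p2,_,R)
state=p2 head=2 tape=c_[b]b___   (p2,b)→(p1,c,L)
state=p1 head=1 tape=c[_]cb___   (p1,_)→(p0,c,R)
state=p0 head=2 tape=cc[c]b___   (p0,c)→(p1,_,R)
state=p1 head=3 tape=cc_[b]___   (p1,b)→(p0,b,L)
state=p0 head=2 tape=cc[_]b___   (p0,_)→(p2,_,R)
state=p2 head=3 tape=cc_[b]___   (p2,b)→(p1,c,L)
state=p1 head=2 tape=cc[_]c___   (p1,_)→(p0,c,R)
state=p0 head=3 tape=ccc[c]___   (p0,c)→(p1,_,R)
state=p1 head=4 tape=ccc_[_]__   (p1,_)→(p0,c,R)
state=p0 head=5 tape=ccc_c[_]_   (p0,_)→(p2,_,R)
state=p2 head=6 tape=ccc_c_[_]   (p2,_)→(p0,a,S)
state=p0 head=6 tape=ccc_c_[a]
The non-blank tape span at halt is ccc_c_a.

ccc_c_a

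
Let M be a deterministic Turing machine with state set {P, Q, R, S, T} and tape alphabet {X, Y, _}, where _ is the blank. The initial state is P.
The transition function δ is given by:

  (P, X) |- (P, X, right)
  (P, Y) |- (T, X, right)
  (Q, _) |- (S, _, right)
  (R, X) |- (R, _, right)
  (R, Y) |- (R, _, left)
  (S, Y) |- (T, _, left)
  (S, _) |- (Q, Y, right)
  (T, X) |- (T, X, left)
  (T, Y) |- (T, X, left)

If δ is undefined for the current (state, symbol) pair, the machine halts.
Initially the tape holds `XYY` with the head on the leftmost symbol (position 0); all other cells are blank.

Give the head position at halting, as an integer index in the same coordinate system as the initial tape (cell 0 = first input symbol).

-1

state=P head=0 tape=_[X]YY   (P,X)→(P,X,right)
state=P head=1 tape=_X[Y]Y   (P,Y)→(T,X,right)
state=T head=2 tape=_XX[Y]   (T,Y)→(T,X,left)
state=T head=1 tape=_X[X]X   (T,X)→(T,X,left)
state=T head=0 tape=_[X]XX   (T,X)→(T,X,left)
state=T head=-1 tape=[_]XXX
At halt the head is at cell -1.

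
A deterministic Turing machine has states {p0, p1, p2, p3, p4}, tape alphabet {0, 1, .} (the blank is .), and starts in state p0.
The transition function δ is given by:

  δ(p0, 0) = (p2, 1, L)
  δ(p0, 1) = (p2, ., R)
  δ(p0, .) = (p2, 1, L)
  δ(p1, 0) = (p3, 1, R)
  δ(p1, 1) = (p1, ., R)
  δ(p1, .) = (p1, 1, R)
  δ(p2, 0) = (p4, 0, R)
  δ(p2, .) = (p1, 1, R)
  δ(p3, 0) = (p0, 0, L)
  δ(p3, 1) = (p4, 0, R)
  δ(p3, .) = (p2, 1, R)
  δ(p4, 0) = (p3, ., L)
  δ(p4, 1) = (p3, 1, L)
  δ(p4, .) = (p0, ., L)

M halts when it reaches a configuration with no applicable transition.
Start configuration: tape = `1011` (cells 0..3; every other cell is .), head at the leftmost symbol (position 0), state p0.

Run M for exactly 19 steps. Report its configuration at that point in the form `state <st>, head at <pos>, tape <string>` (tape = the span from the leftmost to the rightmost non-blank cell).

state=p0 head=0 tape=.[1]011   (p0,1)→(p2,.,R)
state=p2 head=1 tape=..[0]11   (p2,0)→(p4,0,R)
state=p4 head=2 tape=..0[1]1   (p4,1)→(p3,1,L)
state=p3 head=1 tape=..[0]11   (p3,0)→(p0,0,L)
state=p0 head=0 tape=.[.]011   (p0,.)→(p2,1,L)
state=p2 head=-1 tape=[.]1011   (p2,.)→(p1,1,R)
state=p1 head=0 tape=1[1]011   (p1,1)→(p1,.,R)
state=p1 head=1 tape=1.[0]11   (p1,0)→(p3,1,R)
state=p3 head=2 tape=1.1[1]1   (p3,1)→(p4,0,R)
state=p4 head=3 tape=1.10[1]   (p4,1)→(p3,1,L)
state=p3 head=2 tape=1.1[0]1   (p3,0)→(p0,0,L)
state=p0 head=1 tape=1.[1]01   (p0,1)→(p2,.,R)
state=p2 head=2 tape=1..[0]1   (p2,0)→(p4,0,R)
state=p4 head=3 tape=1..0[1]   (p4,1)→(p3,1,L)
state=p3 head=2 tape=1..[0]1   (p3,0)→(p0,0,L)
state=p0 head=1 tape=1.[.]01   (p0,.)→(p2,1,L)
state=p2 head=0 tape=1[.]101   (p2,.)→(p1,1,R)
state=p1 head=1 tape=11[1]01   (p1,1)→(p1,.,R)
state=p1 head=2 tape=11.[0]1   (p1,0)→(p3,1,R)
state=p3 head=3 tape=11.1[1]
After 19 steps: state p3, head at 3, tape 11.11.

state p3, head at 3, tape 11.11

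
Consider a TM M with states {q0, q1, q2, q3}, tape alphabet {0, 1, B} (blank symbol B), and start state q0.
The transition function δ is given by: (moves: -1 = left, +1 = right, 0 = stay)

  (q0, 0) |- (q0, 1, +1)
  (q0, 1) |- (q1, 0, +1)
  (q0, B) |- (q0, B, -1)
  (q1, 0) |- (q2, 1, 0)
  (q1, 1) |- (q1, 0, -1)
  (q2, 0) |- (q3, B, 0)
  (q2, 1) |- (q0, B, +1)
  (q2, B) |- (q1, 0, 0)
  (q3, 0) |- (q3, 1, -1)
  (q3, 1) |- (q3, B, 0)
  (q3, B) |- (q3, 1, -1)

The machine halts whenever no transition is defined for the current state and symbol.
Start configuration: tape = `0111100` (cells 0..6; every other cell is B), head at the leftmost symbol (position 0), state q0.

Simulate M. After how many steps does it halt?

state=q0 head=0 tape=[0]111100B   (q0,0)→(q0,1,+1)
state=q0 head=1 tape=1[1]11100B   (q0,1)→(q1,0,+1)
state=q1 head=2 tape=10[1]1100B   (q1,1)→(q1,0,-1)
state=q1 head=1 tape=1[0]01100B   (q1,0)→(q2,1,0)
state=q2 head=1 tape=1[1]01100B   (q2,1)→(q0,B,+1)
state=q0 head=2 tape=1B[0]1100B   (q0,0)→(q0,1,+1)
state=q0 head=3 tape=1B1[1]100B   (q0,1)→(q1,0,+1)
state=q1 head=4 tape=1B10[1]00B   (q1,1)→(q1,0,-1)
state=q1 head=3 tape=1B1[0]000B   (q1,0)→(q2,1,0)
state=q2 head=3 tape=1B1[1]000B   (q2,1)→(q0,B,+1)
state=q0 head=4 tape=1B1B[0]00B   (q0,0)→(q0,1,+1)
state=q0 head=5 tape=1B1B1[0]0B   (q0,0)→(q0,1,+1)
state=q0 head=6 tape=1B1B11[0]B   (q0,0)→(q0,1,+1)
state=q0 head=7 tape=1B1B111[B]   (q0,B)→(q0,B,-1)
state=q0 head=6 tape=1B1B11[1]B   (q0,1)→(q1,0,+1)
state=q1 head=7 tape=1B1B110[B]
M halts after 15 transitions.

15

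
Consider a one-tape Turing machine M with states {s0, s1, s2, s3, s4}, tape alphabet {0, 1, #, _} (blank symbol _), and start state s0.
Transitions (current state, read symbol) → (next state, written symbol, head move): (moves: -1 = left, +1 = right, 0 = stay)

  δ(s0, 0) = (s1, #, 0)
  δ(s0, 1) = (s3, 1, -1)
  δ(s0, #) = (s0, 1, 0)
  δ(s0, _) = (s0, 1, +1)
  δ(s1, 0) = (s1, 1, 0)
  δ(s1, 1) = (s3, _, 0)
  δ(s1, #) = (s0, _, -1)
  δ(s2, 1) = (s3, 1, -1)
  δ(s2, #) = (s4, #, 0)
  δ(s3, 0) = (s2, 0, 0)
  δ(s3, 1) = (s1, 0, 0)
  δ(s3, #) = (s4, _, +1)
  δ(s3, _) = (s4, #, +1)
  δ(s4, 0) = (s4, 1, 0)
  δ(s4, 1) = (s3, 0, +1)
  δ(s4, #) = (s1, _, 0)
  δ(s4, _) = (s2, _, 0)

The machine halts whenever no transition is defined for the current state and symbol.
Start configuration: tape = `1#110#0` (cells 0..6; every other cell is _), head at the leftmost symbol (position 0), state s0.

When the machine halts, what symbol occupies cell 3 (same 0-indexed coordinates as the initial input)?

#

state=s0 head=0 tape=_[1]#110#0__   (s0,1)→(s3,1,-1)
state=s3 head=-1 tape=[_]1#110#0__   (s3,_)→(s4,#,+1)
state=s4 head=0 tape=#[1]#110#0__   (s4,1)→(s3,0,+1)
state=s3 head=1 tape=#0[#]110#0__   (s3,#)→(s4,_,+1)
state=s4 head=2 tape=#0_[1]10#0__   (s4,1)→(s3,0,+1)
state=s3 head=3 tape=#0_0[1]0#0__   (s3,1)→(s1,0,0)
state=s1 head=3 tape=#0_0[0]0#0__   (s1,0)→(s1,1,0)
state=s1 head=3 tape=#0_0[1]0#0__   (s1,1)→(s3,_,0)
state=s3 head=3 tape=#0_0[_]0#0__   (s3,_)→(s4,#,+1)
state=s4 head=4 tape=#0_0#[0]#0__   (s4,0)→(s4,1,0)
state=s4 head=4 tape=#0_0#[1]#0__   (s4,1)→(s3,0,+1)
state=s3 head=5 tape=#0_0#0[#]0__   (s3,#)→(s4,_,+1)
state=s4 head=6 tape=#0_0#0_[0]__   (s4,0)→(s4,1,0)
state=s4 head=6 tape=#0_0#0_[1]__   (s4,1)→(s3,0,+1)
state=s3 head=7 tape=#0_0#0_0[_]_   (s3,_)→(s4,#,+1)
state=s4 head=8 tape=#0_0#0_0#[_]   (s4,_)→(s2,_,0)
state=s2 head=8 tape=#0_0#0_0#[_]
Cell 3 holds # when M halts.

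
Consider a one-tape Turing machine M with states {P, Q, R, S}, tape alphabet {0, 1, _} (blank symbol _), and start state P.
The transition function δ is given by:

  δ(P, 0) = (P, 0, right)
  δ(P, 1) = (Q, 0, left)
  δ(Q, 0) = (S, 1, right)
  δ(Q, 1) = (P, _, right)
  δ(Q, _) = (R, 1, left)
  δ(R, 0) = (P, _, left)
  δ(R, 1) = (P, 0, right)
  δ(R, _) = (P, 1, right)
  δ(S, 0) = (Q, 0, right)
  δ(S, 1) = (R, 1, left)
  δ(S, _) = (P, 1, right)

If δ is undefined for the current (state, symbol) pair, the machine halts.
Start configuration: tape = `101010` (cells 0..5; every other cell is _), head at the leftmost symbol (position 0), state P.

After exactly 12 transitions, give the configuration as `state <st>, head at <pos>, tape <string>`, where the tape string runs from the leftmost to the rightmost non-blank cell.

state S, head at 4, tape 0010110

P | __[1]01010   read 1 → write 0, move left, go to Q
Q | _[_]001010   read _ → write 1, move left, go to R
R | [_]1001010   read _ → write 1, move right, go to P
P | 1[1]001010   read 1 → write 0, move left, go to Q
Q | [1]0001010   read 1 → write _, move right, go to P
P | _[0]001010   read 0 → write 0, move right, go to P
P | _0[0]01010   read 0 → write 0, move right, go to P
P | _00[0]1010   read 0 → write 0, move right, go to P
P | _000[1]010   read 1 → write 0, move left, go to Q
Q | _00[0]0010   read 0 → write 1, move right, go to S
S | _001[0]010   read 0 → write 0, move right, go to Q
Q | _0010[0]10   read 0 → write 1, move right, go to S
S | _00101[1]0
After 12 steps: state S, head at 4, tape 0010110.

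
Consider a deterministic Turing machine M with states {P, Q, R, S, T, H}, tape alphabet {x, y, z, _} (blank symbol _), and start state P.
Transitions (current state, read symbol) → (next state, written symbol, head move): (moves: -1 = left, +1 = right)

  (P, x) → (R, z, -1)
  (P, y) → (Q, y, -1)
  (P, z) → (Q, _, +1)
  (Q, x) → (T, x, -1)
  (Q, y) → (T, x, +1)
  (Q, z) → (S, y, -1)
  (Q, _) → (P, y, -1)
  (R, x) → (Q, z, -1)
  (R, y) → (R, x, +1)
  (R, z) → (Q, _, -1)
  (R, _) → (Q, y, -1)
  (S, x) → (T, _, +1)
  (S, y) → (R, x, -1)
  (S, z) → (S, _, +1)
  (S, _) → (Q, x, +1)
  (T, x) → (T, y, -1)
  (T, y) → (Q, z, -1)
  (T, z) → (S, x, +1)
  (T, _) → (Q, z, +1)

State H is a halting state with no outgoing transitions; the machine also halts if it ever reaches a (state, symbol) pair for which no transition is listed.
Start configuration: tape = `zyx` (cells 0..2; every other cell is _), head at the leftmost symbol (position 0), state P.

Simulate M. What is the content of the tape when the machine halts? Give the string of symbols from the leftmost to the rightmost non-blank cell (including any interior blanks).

yyzyzzy

state=P head=0 tape=___[z]yx__   (P,z)→(Q,_,+1)
state=Q head=1 tape=____[y]x__   (Q,y)→(T,x,+1)
state=T head=2 tape=____x[x]__   (T,x)→(T,y,-1)
state=T head=1 tape=____[x]y__   (T,x)→(T,y,-1)
state=T head=0 tape=___[_]yy__   (T,_)→(Q,z,+1)
state=Q head=1 tape=___z[y]y__   (Q,y)→(T,x,+1)
state=T head=2 tape=___zx[y]__   (T,y)→(Q,z,-1)
state=Q head=1 tape=___z[x]z__   (Q,x)→(T,x,-1)
state=T head=0 tape=___[z]xz__   (T,z)→(S,x,+1)
state=S head=1 tape=___x[x]z__   (S,x)→(T,_,+1)
state=T head=2 tape=___x_[z]__   (T,z)→(S,x,+1)
state=S head=3 tape=___x_x[_]_   (S,_)→(Q,x,+1)
state=Q head=4 tape=___x_xx[_]   (Q,_)→(P,y,-1)
state=P head=3 tape=___x_x[x]y   (P,x)→(R,z,-1)
state=R head=2 tape=___x_[x]zy   (R,x)→(Q,z,-1)
state=Q head=1 tape=___x[_]zzy   (Q,_)→(P,y,-1)
state=P head=0 tape=___[x]yzzy   (P,x)→(R,z,-1)
state=R head=-1 tape=__[_]zyzzy   (R,_)→(Q,y,-1)
state=Q head=-2 tape=_[_]yzyzzy   (Q,_)→(P,y,-1)
state=P head=-3 tape=[_]yyzyzzy
The non-blank tape span at halt is yyzyzzy.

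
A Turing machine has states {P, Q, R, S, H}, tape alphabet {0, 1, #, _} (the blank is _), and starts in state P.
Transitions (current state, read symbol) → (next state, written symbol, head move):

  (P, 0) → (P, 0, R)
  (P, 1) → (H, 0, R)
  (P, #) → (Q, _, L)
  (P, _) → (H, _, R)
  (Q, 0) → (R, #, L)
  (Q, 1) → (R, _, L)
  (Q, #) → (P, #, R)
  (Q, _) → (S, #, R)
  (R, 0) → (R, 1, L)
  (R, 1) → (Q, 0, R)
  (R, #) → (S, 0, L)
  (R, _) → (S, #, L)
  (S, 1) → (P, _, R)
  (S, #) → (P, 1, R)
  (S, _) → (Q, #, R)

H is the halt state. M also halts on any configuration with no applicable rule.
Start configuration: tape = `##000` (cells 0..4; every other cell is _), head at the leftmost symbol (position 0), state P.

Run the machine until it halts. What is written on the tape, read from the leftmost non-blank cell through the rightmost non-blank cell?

state=P head=0 tape=_[#]#000__   (P,#)→(Q,_,L)
state=Q head=-1 tape=[_]_#000__   (Q,_)→(S,#,R)
state=S head=0 tape=#[_]#000__   (S,_)→(Q,#,R)
state=Q head=1 tape=##[#]000__   (Q,#)→(P,#,R)
state=P head=2 tape=###[0]00__   (P,0)→(P,0,R)
state=P head=3 tape=###0[0]0__   (P,0)→(P,0,R)
state=P head=4 tape=###00[0]__   (P,0)→(P,0,R)
state=P head=5 tape=###000[_]_   (P,_)→(H,_,R)
state=H head=6 tape=###000_[_]
The non-blank tape span at halt is ###000.

###000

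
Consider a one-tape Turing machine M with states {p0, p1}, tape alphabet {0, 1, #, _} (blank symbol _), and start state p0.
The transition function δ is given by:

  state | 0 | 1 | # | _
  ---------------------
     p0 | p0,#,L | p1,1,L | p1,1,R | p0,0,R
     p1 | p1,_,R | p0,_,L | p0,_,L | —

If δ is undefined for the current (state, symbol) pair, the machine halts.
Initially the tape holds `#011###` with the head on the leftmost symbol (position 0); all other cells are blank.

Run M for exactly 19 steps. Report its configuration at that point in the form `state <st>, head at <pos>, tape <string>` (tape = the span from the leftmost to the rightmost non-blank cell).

p0 | [#]011###_   read # → write 1, move R, go to p1
p1 | 1[0]11###_   read 0 → write _, move R, go to p1
p1 | 1_[1]1###_   read 1 → write _, move L, go to p0
p0 | 1[_]_1###_   read _ → write 0, move R, go to p0
p0 | 10[_]1###_   read _ → write 0, move R, go to p0
p0 | 100[1]###_   read 1 → write 1, move L, go to p1
p1 | 10[0]1###_   read 0 → write _, move R, go to p1
p1 | 10_[1]###_   read 1 → write _, move L, go to p0
p0 | 10[_]_###_   read _ → write 0, move R, go to p0
p0 | 100[_]###_   read _ → write 0, move R, go to p0
p0 | 1000[#]##_   read # → write 1, move R, go to p1
p1 | 10001[#]#_   read # → write _, move L, go to p0
p0 | 1000[1]_#_   read 1 → write 1, move L, go to p1
p1 | 100[0]1_#_   read 0 → write _, move R, go to p1
p1 | 100_[1]_#_   read 1 → write _, move L, go to p0
p0 | 100[_]__#_   read _ → write 0, move R, go to p0
p0 | 1000[_]_#_   read _ → write 0, move R, go to p0
p0 | 10000[_]#_   read _ → write 0, move R, go to p0
p0 | 100000[#]_   read # → write 1, move R, go to p1
p1 | 1000001[_]
After 19 steps: state p1, head at 7, tape 1000001.

state p1, head at 7, tape 1000001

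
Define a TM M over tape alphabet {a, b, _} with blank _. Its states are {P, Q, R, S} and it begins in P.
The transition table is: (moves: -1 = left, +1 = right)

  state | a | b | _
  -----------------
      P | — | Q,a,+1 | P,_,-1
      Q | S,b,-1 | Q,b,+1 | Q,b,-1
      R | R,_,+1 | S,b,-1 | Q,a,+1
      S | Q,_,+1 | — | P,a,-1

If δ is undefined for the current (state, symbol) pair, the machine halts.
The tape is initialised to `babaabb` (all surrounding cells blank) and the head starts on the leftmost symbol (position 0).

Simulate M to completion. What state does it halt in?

P | [b]abaabb   read b → write a, move +1, go to Q
Q | a[a]baabb   read a → write b, move -1, go to S
S | [a]bbaabb   read a → write _, move +1, go to Q
Q | _[b]baabb   read b → write b, move +1, go to Q
Q | _b[b]aabb   read b → write b, move +1, go to Q
Q | _bb[a]abb   read a → write b, move -1, go to S
S | _b[b]babb
No transition is defined for (S, b); M halts in state S.

S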